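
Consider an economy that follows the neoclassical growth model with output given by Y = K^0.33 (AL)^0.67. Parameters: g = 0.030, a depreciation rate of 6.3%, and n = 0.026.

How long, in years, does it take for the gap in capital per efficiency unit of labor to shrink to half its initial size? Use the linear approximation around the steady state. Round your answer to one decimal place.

Near the steady state the convergence rate is λ = (1 − α)(n + g + δ).
λ = (1 − 0.33) × 0.119 = 0.67 × 0.119 = 0.07973
Half-life = ln 2 / λ = 0.6931 / 0.07973 ≈ 8.69 years

about 8.7 years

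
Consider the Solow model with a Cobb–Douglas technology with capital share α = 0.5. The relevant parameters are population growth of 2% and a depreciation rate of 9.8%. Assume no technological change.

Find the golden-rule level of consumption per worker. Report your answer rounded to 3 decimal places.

c_gold ≈ 2.119

At the golden rule, f'(k) = n + δ, so α·k^(α−1) = n + δ and k_gold = (α/(n + δ))^(1/(1−α)).
k_gold = (0.5/0.118)^(1/0.5) = 4.2373^2 ≈ 17.9547
c_gold = f(k_gold) − (n + δ)·k_gold = 4.2373 − 0.118×17.9547 ≈ 2.1186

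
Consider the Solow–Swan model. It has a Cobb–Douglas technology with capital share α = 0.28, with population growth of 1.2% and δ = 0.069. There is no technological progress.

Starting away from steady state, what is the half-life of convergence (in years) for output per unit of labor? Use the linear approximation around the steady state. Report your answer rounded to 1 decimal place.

t_½ ≈ 11.9 years

Near the steady state the convergence rate is λ = (1 − α)(n + δ).
λ = (1 − 0.28) × 0.081 = 0.72 × 0.081 = 0.05832
Half-life = ln 2 / λ = 0.6931 / 0.05832 ≈ 11.88 years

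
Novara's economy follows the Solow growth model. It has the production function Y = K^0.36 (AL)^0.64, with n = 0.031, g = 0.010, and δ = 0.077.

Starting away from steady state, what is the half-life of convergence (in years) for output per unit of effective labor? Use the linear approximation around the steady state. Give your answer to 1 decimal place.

t_½ ≈ 9.2 years

Near the steady state the convergence rate is λ = (1 − α)(n + g + δ).
λ = (1 − 0.36) × 0.118 = 0.64 × 0.118 = 0.07552
Half-life = ln 2 / λ = 0.6931 / 0.07552 ≈ 9.18 years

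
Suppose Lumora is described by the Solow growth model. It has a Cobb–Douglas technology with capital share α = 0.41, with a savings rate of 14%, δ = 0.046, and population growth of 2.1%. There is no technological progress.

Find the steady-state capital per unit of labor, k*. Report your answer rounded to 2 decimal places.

Steady state requires s·f(k) = (n + δ)·k, i.e. s·k^α = (n + δ)·k.
Dividing both sides by k: k^(1−α) = s / (n + δ).
k^0.59 = 0.14 / (0.021 + 0.046) = 0.14 / 0.067 = 2.0896
k* = 2.0896^(1/0.59) ≈ 3.4872

k* = 3.49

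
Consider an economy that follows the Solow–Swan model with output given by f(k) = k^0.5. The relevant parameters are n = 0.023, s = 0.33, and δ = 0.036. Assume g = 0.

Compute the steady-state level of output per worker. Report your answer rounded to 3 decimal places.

y* = 5.593

Steady state requires s·f(k) = (n + δ)·k, i.e. s·k^α = (n + δ)·k.
Dividing both sides by k: k^(1−α) = s / (n + δ).
k^0.5 = 0.33 / (0.023 + 0.036) = 0.33 / 0.059 = 5.5932
k* = 5.5932^(1/0.5) ≈ 31.2839
y* = (k*)^α = 31.2839^0.5 ≈ 5.5932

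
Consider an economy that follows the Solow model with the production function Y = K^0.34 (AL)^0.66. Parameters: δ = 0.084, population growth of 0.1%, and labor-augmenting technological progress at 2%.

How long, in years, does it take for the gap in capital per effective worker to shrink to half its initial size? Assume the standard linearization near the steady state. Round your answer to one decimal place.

about 10.0 years

Near the steady state the convergence rate is λ = (1 − α)(n + g + δ).
λ = (1 − 0.34) × 0.105 = 0.66 × 0.105 = 0.0693
Half-life = ln 2 / λ = 0.6931 / 0.0693 ≈ 10.00 years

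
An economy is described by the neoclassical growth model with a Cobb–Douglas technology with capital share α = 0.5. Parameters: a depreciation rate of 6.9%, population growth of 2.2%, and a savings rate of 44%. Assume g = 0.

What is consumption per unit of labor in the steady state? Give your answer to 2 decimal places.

Steady state requires s·f(k) = (n + δ)·k, i.e. s·k^α = (n + δ)·k.
Dividing both sides by k: k^(1−α) = s / (n + δ).
k^0.5 = 0.44 / (0.022 + 0.069) = 0.44 / 0.091 = 4.8352
k* = 4.8352^(1/0.5) ≈ 23.3792
y* = (k*)^α = 23.3792^0.5 ≈ 4.8352
c* = (1 − s)·y* = (1 − 0.44) × 4.8352 ≈ 2.7077

c* ≈ 2.71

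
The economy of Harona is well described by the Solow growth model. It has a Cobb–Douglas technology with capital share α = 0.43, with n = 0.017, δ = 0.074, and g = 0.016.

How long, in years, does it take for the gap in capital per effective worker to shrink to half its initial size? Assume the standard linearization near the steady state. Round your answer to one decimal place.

Near the steady state the convergence rate is λ = (1 − α)(n + g + δ).
λ = (1 − 0.43) × 0.107 = 0.57 × 0.107 = 0.06099
Half-life = ln 2 / λ = 0.6931 / 0.06099 ≈ 11.36 years

t_½ ≈ 11.4 years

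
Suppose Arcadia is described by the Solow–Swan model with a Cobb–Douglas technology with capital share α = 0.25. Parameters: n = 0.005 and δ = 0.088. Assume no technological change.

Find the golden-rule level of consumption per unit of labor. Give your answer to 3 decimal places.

At the golden rule, f'(k) = n + δ, so α·k^(α−1) = n + δ and k_gold = (α/(n + δ))^(1/(1−α)).
k_gold = (0.25/0.093)^(1/0.75) = 2.6882^1.3333 ≈ 3.7377
c_gold = f(k_gold) − (n + δ)·k_gold = 1.3904 − 0.093×3.7377 ≈ 1.0428

c_gold ≈ 1.043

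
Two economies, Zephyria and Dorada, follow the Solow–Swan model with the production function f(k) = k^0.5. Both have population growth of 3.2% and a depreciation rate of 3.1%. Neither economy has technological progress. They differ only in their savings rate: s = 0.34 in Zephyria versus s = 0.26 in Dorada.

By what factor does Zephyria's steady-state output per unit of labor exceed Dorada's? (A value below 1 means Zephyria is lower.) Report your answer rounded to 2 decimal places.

y*_Z / y*_D ≈ 1.31

Steady-state y* = [s/(n + δ)]^(α/(1−α)), so the ratio is [ (s_Z/(n + δ)_Z) / (s_D/(n + δ)_D) ]^1.
s_Z/(n + δ)_Z = 0.34/0.063 = 5.3968; s_D/(n + δ)_D = 0.26/0.063 = 4.1270.
Ratio = (5.3968/4.1270)^1 = 1.3077^1 ≈ 1.3077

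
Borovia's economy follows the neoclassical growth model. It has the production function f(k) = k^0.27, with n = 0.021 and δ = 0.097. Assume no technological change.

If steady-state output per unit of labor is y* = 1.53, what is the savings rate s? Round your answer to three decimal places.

Steady state requires s·f(k) = (n + δ)·k, i.e. s·k^α = (n + δ)·k.
Since y* = [s/(n + δ)]^(α/(1−α)), we have s/(n + δ) = (y*)^((1−α)/α) = 1.53^2.7037 = 3.1575.
Therefore s = 3.1575 × (n + δ) = 3.1575 × 0.118 = 0.3726.

s ≈ 0.373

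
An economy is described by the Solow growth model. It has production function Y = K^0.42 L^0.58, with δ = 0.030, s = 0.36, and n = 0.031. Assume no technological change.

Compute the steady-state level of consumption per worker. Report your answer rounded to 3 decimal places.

In steady state, investment equals break-even investment: s·k^α = (n + δ)·k.
Dividing both sides by k: k^(1−α) = s / (n + δ).
k^0.58 = 0.36 / (0.031 + 0.030) = 0.36 / 0.061 = 5.9016
k* = 5.9016^(1/0.58) ≈ 21.3431
y* = (k*)^α = 21.3431^0.42 ≈ 3.6165
c* = (1 − s)·y* = (1 − 0.36) × 3.6165 ≈ 2.3146

c* = 2.315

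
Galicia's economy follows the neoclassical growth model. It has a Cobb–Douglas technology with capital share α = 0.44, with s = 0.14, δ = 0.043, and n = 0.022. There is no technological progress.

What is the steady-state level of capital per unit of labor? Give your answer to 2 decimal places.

k* = 3.94

At the steady state, Δk = 0, so s·k^α = (n + δ)·k.
Dividing both sides by k: k^(1−α) = s / (n + δ).
k^0.56 = 0.14 / (0.022 + 0.043) = 0.14 / 0.065 = 2.1538
k* = 2.1538^(1/0.56) ≈ 3.9356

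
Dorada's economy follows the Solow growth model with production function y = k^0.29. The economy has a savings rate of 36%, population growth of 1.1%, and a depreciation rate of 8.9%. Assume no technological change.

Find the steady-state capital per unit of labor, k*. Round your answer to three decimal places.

k* ≈ 6.075

In steady state, investment equals break-even investment: s·k^α = (n + δ)·k.
Rearranging, k^(1−α) = s / (n + δ).
k^0.71 = 0.36 / (0.011 + 0.089) = 0.36 / 0.100 = 3.6000
k* = 3.6000^(1/0.71) ≈ 6.0747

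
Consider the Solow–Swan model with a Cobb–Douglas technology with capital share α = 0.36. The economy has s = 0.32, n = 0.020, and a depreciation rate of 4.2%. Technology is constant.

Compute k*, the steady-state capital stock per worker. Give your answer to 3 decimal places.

At the steady state, Δk = 0, so s·k^α = (n + δ)·k.
Dividing both sides by k: k^(1−α) = s / (n + δ).
k^0.64 = 0.32 / (0.020 + 0.042) = 0.32 / 0.062 = 5.1613
k* = 5.1613^(1/0.64) ≈ 12.9923

k* = 12.992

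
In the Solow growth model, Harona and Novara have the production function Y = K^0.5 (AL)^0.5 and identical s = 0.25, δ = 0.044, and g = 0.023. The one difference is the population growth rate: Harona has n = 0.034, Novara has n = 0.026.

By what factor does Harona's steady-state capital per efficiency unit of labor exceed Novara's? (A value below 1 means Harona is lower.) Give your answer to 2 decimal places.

Steady-state k* = [s/(n + g + δ)]^(1/(1−α)), so the ratio is [ (s_H/(n + g + δ)_H) / (s_N/(n + g + δ)_N) ]^2.
s_H/(n + g + δ)_H = 0.25/0.101 = 2.4752; s_N/(n + g + δ)_N = 0.25/0.093 = 2.6882.
Ratio = (2.4752/2.6882)^2 = 0.9208^2 ≈ 0.8479

k*_H / k*_N ≈ 0.85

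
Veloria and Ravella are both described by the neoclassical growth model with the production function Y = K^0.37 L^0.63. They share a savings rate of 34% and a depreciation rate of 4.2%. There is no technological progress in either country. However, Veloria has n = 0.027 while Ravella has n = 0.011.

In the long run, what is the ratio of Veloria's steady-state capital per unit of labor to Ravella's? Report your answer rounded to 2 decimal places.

Steady-state k* = [s/(n + δ)]^(1/(1−α)), so the ratio is [ (s_V/(n + δ)_V) / (s_R/(n + δ)_R) ]^1.5873.
s_V/(n + δ)_V = 0.34/0.069 = 4.9275; s_R/(n + δ)_R = 0.34/0.053 = 6.4151.
Ratio = (4.9275/6.4151)^1.5873 = 0.7681^1.5873 ≈ 0.6578

k*_V / k*_R ≈ 0.66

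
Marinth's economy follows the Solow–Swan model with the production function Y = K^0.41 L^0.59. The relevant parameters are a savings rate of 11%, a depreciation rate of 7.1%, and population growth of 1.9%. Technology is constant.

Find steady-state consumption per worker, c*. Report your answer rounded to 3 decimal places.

c* = 1.023

At the steady state, Δk = 0, so s·k^α = (n + δ)·k.
Rearranging, k^(1−α) = s / (n + δ).
k^0.59 = 0.11 / (0.019 + 0.071) = 0.11 / 0.090 = 1.2222
k* = 1.2222^(1/0.59) ≈ 1.4051
y* = (k*)^α = 1.4051^0.41 ≈ 1.1496
c* = (1 − s)·y* = (1 − 0.11) × 1.1496 ≈ 1.0231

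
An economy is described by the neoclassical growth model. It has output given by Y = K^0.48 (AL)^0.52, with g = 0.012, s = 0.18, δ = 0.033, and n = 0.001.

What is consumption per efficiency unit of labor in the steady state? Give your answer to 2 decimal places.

Steady state requires s·f(k) = (n + g + δ)·k, i.e. s·k^α = (n + g + δ)·k.
Dividing both sides by k: k^(1−α) = s / (n + g + δ).
k^0.52 = 0.18 / (0.001 + 0.012 + 0.033) = 0.18 / 0.046 = 3.9130
k* = 3.9130^(1/0.52) ≈ 13.7861
y* = (k*)^α = 13.7861^0.48 ≈ 3.5232
c* = (1 − s)·y* = (1 − 0.18) × 3.5232 ≈ 2.8890

c* ≈ 2.89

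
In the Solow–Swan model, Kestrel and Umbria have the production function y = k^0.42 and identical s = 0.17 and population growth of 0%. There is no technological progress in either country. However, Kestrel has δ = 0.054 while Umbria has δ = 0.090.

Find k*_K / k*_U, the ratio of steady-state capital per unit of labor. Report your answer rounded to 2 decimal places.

Steady-state k* = [s/(n + δ)]^(1/(1−α)), so the ratio is [ (s_K/(n + δ)_K) / (s_U/(n + δ)_U) ]^1.7241.
s_K/(n + δ)_K = 0.17/0.054 = 3.1481; s_U/(n + δ)_U = 0.17/0.090 = 1.8889.
Ratio = (3.1481/1.8889)^1.7241 = 1.6666^1.7241 ≈ 2.4125

k*_K / k*_U ≈ 2.41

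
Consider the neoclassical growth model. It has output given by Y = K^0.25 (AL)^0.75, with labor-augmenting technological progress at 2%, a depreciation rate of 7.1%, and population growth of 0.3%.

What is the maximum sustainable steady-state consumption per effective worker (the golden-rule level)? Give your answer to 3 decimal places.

c_gold ≈ 1.039

At the golden rule, f'(k) = n + g + δ, so α·k^(α−1) = n + g + δ and k_gold = (α/(n + g + δ))^(1/(1−α)).
k_gold = (0.25/0.094)^(1/0.75) = 2.6596^1.3333 ≈ 3.6847
c_gold = f(k_gold) − (n + g + δ)·k_gold = 1.3855 − 0.094×3.6847 ≈ 1.0391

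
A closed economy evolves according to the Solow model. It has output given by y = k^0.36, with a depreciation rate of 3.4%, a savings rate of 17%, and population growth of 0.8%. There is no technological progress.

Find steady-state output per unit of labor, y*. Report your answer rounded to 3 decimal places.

Steady state requires s·f(k) = (n + δ)·k, i.e. s·k^α = (n + δ)·k.
Dividing both sides by k: k^(1−α) = s / (n + δ).
k^0.64 = 0.17 / (0.008 + 0.034) = 0.17 / 0.042 = 4.0476
k* = 4.0476^(1/0.64) ≈ 8.8868
y* = (k*)^α = 8.8868^0.36 ≈ 2.1956

y* = 2.196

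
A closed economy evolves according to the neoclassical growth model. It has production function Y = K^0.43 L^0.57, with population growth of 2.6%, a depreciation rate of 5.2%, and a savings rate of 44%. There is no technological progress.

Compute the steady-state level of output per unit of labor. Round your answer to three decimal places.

y* ≈ 3.688

At the steady state, Δk = 0, so s·k^α = (n + δ)·k.
Dividing both sides by k: k^(1−α) = s / (n + δ).
k^0.57 = 0.44 / (0.026 + 0.052) = 0.44 / 0.078 = 5.6410
k* = 5.6410^(1/0.57) ≈ 20.8050
y* = (k*)^α = 20.8050^0.43 ≈ 3.6882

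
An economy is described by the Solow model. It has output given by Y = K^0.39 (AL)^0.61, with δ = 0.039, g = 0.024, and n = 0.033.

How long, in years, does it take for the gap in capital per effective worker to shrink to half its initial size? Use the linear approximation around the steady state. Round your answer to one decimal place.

half-life ≈ 11.8 years

Near the steady state the convergence rate is λ = (1 − α)(n + g + δ).
λ = (1 − 0.39) × 0.096 = 0.61 × 0.096 = 0.05856
Half-life = ln 2 / λ = 0.6931 / 0.05856 ≈ 11.84 years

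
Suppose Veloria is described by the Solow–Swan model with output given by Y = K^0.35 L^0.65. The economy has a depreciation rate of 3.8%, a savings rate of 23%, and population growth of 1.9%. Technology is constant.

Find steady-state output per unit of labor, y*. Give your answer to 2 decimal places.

Steady state requires s·f(k) = (n + δ)·k, i.e. s·k^α = (n + δ)·k.
Dividing both sides by k: k^(1−α) = s / (n + δ).
k^0.65 = 0.23 / (0.019 + 0.038) = 0.23 / 0.057 = 4.0351
k* = 4.0351^(1/0.65) ≈ 8.5523
y* = (k*)^α = 8.5523^0.35 ≈ 2.1195

y* ≈ 2.12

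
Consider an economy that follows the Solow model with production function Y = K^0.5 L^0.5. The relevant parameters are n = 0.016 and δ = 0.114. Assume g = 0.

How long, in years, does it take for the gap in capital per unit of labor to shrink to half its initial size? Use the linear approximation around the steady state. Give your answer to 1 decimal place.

Near the steady state the convergence rate is λ = (1 − α)(n + δ).
λ = (1 − 0.5) × 0.130 = 0.5 × 0.130 = 0.0650
Half-life = ln 2 / λ = 0.6931 / 0.0650 ≈ 10.66 years

half-life ≈ 10.7 years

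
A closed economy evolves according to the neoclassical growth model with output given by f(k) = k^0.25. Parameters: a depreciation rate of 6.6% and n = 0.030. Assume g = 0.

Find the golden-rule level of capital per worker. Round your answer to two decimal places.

The golden rule sets f'(k) = n + δ, i.e. α·k^(α−1) = n + δ.
So k^(1−α) = α / (n + δ) = 0.25 / 0.096 = 2.6042.
k_gold = 2.6042^(1/0.75) ≈ 3.5829

k_gold ≈ 3.58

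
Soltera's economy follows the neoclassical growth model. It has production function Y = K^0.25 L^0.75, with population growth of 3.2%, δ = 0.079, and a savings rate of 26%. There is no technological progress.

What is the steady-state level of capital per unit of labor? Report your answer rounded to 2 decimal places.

In steady state, investment equals break-even investment: s·k^α = (n + δ)·k.
Rearranging, k^(1−α) = s / (n + δ).
k^0.75 = 0.26 / (0.032 + 0.079) = 0.26 / 0.111 = 2.3423
k* = 2.3423^(1/0.75) ≈ 3.1107

k* ≈ 3.11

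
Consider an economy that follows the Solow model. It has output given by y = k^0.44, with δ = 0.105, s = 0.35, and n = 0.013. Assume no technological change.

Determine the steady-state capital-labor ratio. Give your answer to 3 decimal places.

k* = 6.969

At the steady state, Δk = 0, so s·k^α = (n + δ)·k.
Dividing both sides by k: k^(1−α) = s / (n + δ).
k^0.56 = 0.35 / (0.013 + 0.105) = 0.35 / 0.118 = 2.9661
k* = 2.9661^(1/0.56) ≈ 6.9693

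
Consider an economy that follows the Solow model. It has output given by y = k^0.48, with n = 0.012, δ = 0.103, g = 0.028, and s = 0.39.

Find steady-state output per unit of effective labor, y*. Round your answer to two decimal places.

At the steady state, Δk = 0, so s·k^α = (n + g + δ)·k.
Dividing both sides by k: k^(1−α) = s / (n + g + δ).
k^0.52 = 0.39 / (0.012 + 0.028 + 0.103) = 0.39 / 0.143 = 2.7273
k* = 2.7273^(1/0.52) ≈ 6.8857
y* = (k*)^α = 6.8857^0.48 ≈ 2.5247

y* = 2.52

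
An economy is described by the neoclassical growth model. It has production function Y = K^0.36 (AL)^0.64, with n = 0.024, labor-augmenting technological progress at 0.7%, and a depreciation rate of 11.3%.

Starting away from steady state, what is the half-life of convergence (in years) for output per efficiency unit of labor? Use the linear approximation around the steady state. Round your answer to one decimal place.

half-life ≈ 7.5 years

Near the steady state the convergence rate is λ = (1 − α)(n + g + δ).
λ = (1 − 0.36) × 0.144 = 0.64 × 0.144 = 0.09216
Half-life = ln 2 / λ = 0.6931 / 0.09216 ≈ 7.52 years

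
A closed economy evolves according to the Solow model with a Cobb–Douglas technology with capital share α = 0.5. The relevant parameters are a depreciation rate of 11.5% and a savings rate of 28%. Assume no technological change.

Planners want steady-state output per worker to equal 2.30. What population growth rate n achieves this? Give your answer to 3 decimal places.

n ≈ 0.007

Steady state requires s·f(k) = (n + δ)·k, i.e. s·k^α = (n + δ)·k.
Since y* = [s/(n + δ)]^(α/(1−α)), we have s/(n + δ) = (y*)^((1−α)/α) = 2.30^1 = 2.3000.
Therefore n + δ = s / 2.3000 = 0.28 / 2.3000 = 0.1217, so n = 0.1217 − 0.115 = 0.0067.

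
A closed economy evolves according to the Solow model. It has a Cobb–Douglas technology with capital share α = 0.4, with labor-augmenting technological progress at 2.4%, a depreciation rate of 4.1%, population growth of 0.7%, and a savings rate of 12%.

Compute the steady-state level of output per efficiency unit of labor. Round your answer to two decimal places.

In steady state, investment equals break-even investment: s·k^α = (n + g + δ)·k.
Dividing both sides by k: k^(1−α) = s / (n + g + δ).
k^0.6 = 0.12 / (0.007 + 0.024 + 0.041) = 0.12 / 0.072 = 1.6667
k* = 1.6667^(1/0.6) ≈ 2.3429
y* = (k*)^α = 2.3429^0.4 ≈ 1.4057

y* ≈ 1.41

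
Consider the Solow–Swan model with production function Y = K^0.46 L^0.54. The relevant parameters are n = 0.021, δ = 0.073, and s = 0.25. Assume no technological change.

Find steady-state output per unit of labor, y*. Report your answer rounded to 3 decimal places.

At the steady state, Δk = 0, so s·k^α = (n + δ)·k.
Rearranging, k^(1−α) = s / (n + δ).
k^0.54 = 0.25 / (0.021 + 0.073) = 0.25 / 0.094 = 2.6596
k* = 2.6596^(1/0.54) ≈ 6.1192
y* = (k*)^α = 6.1192^0.46 ≈ 2.3008

y* = 2.301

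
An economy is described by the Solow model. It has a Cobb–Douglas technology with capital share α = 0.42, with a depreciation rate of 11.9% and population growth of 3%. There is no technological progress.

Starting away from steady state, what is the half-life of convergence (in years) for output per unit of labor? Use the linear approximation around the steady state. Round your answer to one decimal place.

half-life ≈ 8.0 years

Near the steady state the convergence rate is λ = (1 − α)(n + δ).
λ = (1 − 0.42) × 0.149 = 0.58 × 0.149 = 0.08642
Half-life = ln 2 / λ = 0.6931 / 0.08642 ≈ 8.02 years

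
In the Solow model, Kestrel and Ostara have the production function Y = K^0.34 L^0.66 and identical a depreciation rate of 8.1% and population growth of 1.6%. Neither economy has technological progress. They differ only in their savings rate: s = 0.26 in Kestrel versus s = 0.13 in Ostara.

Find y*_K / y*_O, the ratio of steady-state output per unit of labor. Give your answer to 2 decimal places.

y*_K / y*_O ≈ 1.43

Steady-state y* = [s/(n + δ)]^(α/(1−α)), so the ratio is [ (s_K/(n + δ)_K) / (s_O/(n + δ)_O) ]^0.5152.
s_K/(n + δ)_K = 0.26/0.097 = 2.6804; s_O/(n + δ)_O = 0.13/0.097 = 1.3402.
Ratio = (2.6804/1.3402)^0.5152 = 2.0000^0.5152 ≈ 1.4292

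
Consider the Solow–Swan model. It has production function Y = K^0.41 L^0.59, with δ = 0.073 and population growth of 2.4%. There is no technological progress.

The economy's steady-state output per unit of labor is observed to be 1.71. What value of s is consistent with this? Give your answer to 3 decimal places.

s ≈ 0.210

Steady state requires s·f(k) = (n + δ)·k, i.e. s·k^α = (n + δ)·k.
Since y* = [s/(n + δ)]^(α/(1−α)), we have s/(n + δ) = (y*)^((1−α)/α) = 1.71^1.439 = 2.1641.
Therefore s = 2.1641 × (n + δ) = 2.1641 × 0.097 = 0.2099.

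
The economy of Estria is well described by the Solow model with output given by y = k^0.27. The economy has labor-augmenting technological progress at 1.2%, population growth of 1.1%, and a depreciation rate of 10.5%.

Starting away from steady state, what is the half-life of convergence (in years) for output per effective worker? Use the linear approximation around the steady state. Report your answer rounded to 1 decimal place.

t_½ ≈ 7.4 years

Near the steady state the convergence rate is λ = (1 − α)(n + g + δ).
λ = (1 − 0.27) × 0.128 = 0.73 × 0.128 = 0.09344
Half-life = ln 2 / λ = 0.6931 / 0.09344 ≈ 7.42 years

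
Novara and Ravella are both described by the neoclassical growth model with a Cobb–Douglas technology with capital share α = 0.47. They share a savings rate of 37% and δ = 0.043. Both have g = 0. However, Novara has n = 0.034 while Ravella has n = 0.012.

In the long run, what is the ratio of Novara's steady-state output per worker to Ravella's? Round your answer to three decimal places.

Steady-state y* = [s/(n + δ)]^(α/(1−α)), so the ratio is [ (s_N/(n + δ)_N) / (s_R/(n + δ)_R) ]^0.8868.
s_N/(n + δ)_N = 0.37/0.077 = 4.8052; s_R/(n + δ)_R = 0.37/0.055 = 6.7273.
Ratio = (4.8052/6.7273)^0.8868 = 0.7143^0.8868 ≈ 0.7420

ratio ≈ 0.742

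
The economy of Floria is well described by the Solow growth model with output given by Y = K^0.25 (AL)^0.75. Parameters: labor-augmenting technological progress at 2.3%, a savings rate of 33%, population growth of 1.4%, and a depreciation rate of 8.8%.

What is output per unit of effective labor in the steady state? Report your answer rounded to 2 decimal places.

y* ≈ 1.38

Steady state requires s·f(k) = (n + g + δ)·k, i.e. s·k^α = (n + g + δ)·k.
Rearranging, k^(1−α) = s / (n + g + δ).
k^0.75 = 0.33 / (0.014 + 0.023 + 0.088) = 0.33 / 0.125 = 2.6400
k* = 2.6400^(1/0.75) ≈ 3.6487
y* = (k*)^α = 3.6487^0.25 ≈ 1.3821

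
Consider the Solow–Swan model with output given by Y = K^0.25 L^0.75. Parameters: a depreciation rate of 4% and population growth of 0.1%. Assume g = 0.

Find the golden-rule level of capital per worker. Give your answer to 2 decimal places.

k_gold ≈ 11.14

The golden rule sets f'(k) = n + δ, i.e. α·k^(α−1) = n + δ.
So k^(1−α) = α / (n + δ) = 0.25 / 0.041 = 6.0976.
k_gold = 6.0976^(1/0.75) ≈ 11.1398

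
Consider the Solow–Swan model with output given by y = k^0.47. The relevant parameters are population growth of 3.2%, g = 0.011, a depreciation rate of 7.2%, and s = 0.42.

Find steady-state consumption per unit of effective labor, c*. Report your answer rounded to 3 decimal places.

c* ≈ 1.829

Steady state requires s·f(k) = (n + g + δ)·k, i.e. s·k^α = (n + g + δ)·k.
Dividing both sides by k: k^(1−α) = s / (n + g + δ).
k^0.53 = 0.42 / (0.032 + 0.011 + 0.072) = 0.42 / 0.115 = 3.6522
k* = 3.6522^(1/0.53) ≈ 11.5192
y* = (k*)^α = 11.5192^0.47 ≈ 3.1540
c* = (1 − s)·y* = (1 − 0.42) × 3.1540 ≈ 1.8293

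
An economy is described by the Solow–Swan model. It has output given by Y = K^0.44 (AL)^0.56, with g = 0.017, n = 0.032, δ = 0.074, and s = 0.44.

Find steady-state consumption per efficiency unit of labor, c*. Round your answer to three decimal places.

In steady state, investment equals break-even investment: s·k^α = (n + g + δ)·k.
Dividing both sides by k: k^(1−α) = s / (n + g + δ).
k^0.56 = 0.44 / (0.032 + 0.017 + 0.074) = 0.44 / 0.123 = 3.5772
k* = 3.5772^(1/0.56) ≈ 9.7380
y* = (k*)^α = 9.7380^0.44 ≈ 2.7222
c* = (1 − s)·y* = (1 − 0.44) × 2.7222 ≈ 1.5244

c* = 1.524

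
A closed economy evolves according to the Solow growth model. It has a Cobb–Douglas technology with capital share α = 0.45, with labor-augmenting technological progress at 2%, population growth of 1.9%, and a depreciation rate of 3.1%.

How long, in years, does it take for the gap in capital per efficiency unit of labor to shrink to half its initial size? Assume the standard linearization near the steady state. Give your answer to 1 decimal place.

Near the steady state the convergence rate is λ = (1 − α)(n + g + δ).
λ = (1 − 0.45) × 0.070 = 0.55 × 0.070 = 0.0385
Half-life = ln 2 / λ = 0.6931 / 0.0385 ≈ 18.00 years

t_½ ≈ 18.0 years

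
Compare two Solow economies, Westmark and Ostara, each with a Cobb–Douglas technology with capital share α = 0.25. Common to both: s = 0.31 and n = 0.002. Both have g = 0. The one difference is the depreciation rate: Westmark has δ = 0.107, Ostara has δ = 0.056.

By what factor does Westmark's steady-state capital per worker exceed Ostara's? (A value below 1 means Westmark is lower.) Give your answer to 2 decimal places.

Steady-state k* = [s/(n + δ)]^(1/(1−α)), so the ratio is [ (s_W/(n + δ)_W) / (s_O/(n + δ)_O) ]^1.3333.
s_W/(n + δ)_W = 0.31/0.109 = 2.8440; s_O/(n + δ)_O = 0.31/0.058 = 5.3448.
Ratio = (2.8440/5.3448)^1.3333 = 0.5321^1.3333 ≈ 0.4312

k*_W / k*_O ≈ 0.43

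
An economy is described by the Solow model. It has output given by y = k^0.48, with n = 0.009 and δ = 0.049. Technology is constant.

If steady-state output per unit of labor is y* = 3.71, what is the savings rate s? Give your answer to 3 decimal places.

In steady state, investment equals break-even investment: s·k^α = (n + δ)·k.
Since y* = [s/(n + δ)]^(α/(1−α)), we have s/(n + δ) = (y*)^((1−α)/α) = 3.71^1.0833 = 4.1381.
Therefore s = 4.1381 × (n + δ) = 4.1381 × 0.058 = 0.2400.

s ≈ 0.240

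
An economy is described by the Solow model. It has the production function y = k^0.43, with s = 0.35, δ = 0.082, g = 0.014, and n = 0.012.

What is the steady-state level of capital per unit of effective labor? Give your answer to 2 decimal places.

k* ≈ 7.87

Steady state requires s·f(k) = (n + g + δ)·k, i.e. s·k^α = (n + g + δ)·k.
Rearranging, k^(1−α) = s / (n + g + δ).
k^0.57 = 0.35 / (0.012 + 0.014 + 0.082) = 0.35 / 0.108 = 3.2407
k* = 3.2407^(1/0.57) ≈ 7.8679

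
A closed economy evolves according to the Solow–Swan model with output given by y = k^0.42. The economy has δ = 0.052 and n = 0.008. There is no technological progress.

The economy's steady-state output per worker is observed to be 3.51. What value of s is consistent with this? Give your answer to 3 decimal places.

s ≈ 0.340

Steady state requires s·f(k) = (n + δ)·k, i.e. s·k^α = (n + δ)·k.
Since y* = [s/(n + δ)]^(α/(1−α)), we have s/(n + δ) = (y*)^((1−α)/α) = 3.51^1.381 = 5.6633.
Therefore s = 5.6633 × (n + δ) = 5.6633 × 0.060 = 0.3398.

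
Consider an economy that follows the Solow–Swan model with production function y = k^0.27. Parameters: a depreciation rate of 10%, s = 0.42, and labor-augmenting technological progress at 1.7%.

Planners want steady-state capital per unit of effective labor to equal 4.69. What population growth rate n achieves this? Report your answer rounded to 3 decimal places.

In steady state, investment equals break-even investment: s·k^α = (n + g + δ)·k.
So s / (n + g + δ) = (k*)^(1−α) = 4.69^0.73 = 3.0900.
Therefore n + g + δ = s / 3.0900 = 0.42 / 3.0900 = 0.1359, so n = 0.1359 − 0.117 = 0.0189.

n ≈ 0.019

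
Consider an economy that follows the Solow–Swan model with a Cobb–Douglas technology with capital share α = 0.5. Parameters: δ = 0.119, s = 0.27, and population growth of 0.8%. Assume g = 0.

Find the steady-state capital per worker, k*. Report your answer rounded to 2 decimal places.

In steady state, investment equals break-even investment: s·k^α = (n + δ)·k.
Rearranging, k^(1−α) = s / (n + δ).
k^0.5 = 0.27 / (0.008 + 0.119) = 0.27 / 0.127 = 2.1260
k* = 2.1260^(1/0.5) ≈ 4.5199

k* ≈ 4.52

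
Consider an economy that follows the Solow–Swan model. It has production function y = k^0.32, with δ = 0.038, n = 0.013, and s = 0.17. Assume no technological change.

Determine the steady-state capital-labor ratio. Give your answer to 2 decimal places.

k* = 5.87

In steady state, investment equals break-even investment: s·k^α = (n + δ)·k.
Dividing both sides by k: k^(1−α) = s / (n + δ).
k^0.68 = 0.17 / (0.013 + 0.038) = 0.17 / 0.051 = 3.3333
k* = 3.3333^(1/0.68) ≈ 5.8740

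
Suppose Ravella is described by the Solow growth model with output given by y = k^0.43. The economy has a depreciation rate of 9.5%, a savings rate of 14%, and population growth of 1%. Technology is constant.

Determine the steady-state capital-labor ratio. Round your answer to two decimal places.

k* ≈ 1.66

Steady state requires s·f(k) = (n + δ)·k, i.e. s·k^α = (n + δ)·k.
Rearranging, k^(1−α) = s / (n + δ).
k^0.57 = 0.14 / (0.010 + 0.095) = 0.14 / 0.105 = 1.3333
k* = 1.3333^(1/0.57) ≈ 1.6564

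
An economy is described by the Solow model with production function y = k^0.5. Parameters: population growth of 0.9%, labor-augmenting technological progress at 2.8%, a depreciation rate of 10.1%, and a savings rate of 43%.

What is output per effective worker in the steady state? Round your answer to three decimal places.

y* ≈ 3.116

Steady state requires s·f(k) = (n + g + δ)·k, i.e. s·k^α = (n + g + δ)·k.
Dividing both sides by k: k^(1−α) = s / (n + g + δ).
k^0.5 = 0.43 / (0.009 + 0.028 + 0.101) = 0.43 / 0.138 = 3.1159
k* = 3.1159^(1/0.5) ≈ 9.7088
y* = (k*)^α = 9.7088^0.5 ≈ 3.1159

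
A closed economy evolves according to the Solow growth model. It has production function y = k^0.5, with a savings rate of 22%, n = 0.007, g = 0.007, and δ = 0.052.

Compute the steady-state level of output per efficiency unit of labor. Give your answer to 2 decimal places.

y* = 3.33

At the steady state, Δk = 0, so s·k^α = (n + g + δ)·k.
Rearranging, k^(1−α) = s / (n + g + δ).
k^0.5 = 0.22 / (0.007 + 0.007 + 0.052) = 0.22 / 0.066 = 3.3333
k* = 3.3333^(1/0.5) ≈ 11.1109
y* = (k*)^α = 11.1109^0.5 ≈ 3.3333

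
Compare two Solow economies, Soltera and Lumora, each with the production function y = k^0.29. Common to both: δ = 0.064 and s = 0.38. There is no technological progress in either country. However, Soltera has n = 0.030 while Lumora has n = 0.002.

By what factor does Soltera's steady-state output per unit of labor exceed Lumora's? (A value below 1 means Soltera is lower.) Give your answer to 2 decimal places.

ratio ≈ 0.87

Steady-state y* = [s/(n + δ)]^(α/(1−α)), so the ratio is [ (s_S/(n + δ)_S) / (s_L/(n + δ)_L) ]^0.4085.
s_S/(n + δ)_S = 0.38/0.094 = 4.0426; s_L/(n + δ)_L = 0.38/0.066 = 5.7576.
Ratio = (4.0426/5.7576)^0.4085 = 0.7021^0.4085 ≈ 0.8655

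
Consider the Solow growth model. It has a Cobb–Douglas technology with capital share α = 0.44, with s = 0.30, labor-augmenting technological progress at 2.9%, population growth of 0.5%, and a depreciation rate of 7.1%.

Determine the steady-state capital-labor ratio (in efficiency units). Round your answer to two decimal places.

At the steady state, Δk = 0, so s·k^α = (n + g + δ)·k.
Dividing both sides by k: k^(1−α) = s / (n + g + δ).
k^0.56 = 0.30 / (0.005 + 0.029 + 0.071) = 0.30 / 0.105 = 2.8571
k* = 2.8571^(1/0.56) ≈ 6.5186

k* ≈ 6.52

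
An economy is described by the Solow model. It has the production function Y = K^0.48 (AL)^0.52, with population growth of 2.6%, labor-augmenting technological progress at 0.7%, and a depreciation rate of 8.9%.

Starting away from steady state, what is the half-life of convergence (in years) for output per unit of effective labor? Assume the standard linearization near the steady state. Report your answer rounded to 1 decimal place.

t_½ ≈ 10.9 years

Near the steady state the convergence rate is λ = (1 − α)(n + g + δ).
λ = (1 − 0.48) × 0.122 = 0.52 × 0.122 = 0.06344
Half-life = ln 2 / λ = 0.6931 / 0.06344 ≈ 10.93 years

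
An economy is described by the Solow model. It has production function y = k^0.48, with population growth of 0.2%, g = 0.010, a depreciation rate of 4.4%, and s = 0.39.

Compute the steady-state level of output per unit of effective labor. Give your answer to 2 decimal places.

At the steady state, Δk = 0, so s·k^α = (n + g + δ)·k.
Dividing both sides by k: k^(1−α) = s / (n + g + δ).
k^0.52 = 0.39 / (0.002 + 0.010 + 0.044) = 0.39 / 0.056 = 6.9643
k* = 6.9643^(1/0.52) ≈ 41.7752
y* = (k*)^α = 41.7752^0.48 ≈ 5.9985

y* = 6.00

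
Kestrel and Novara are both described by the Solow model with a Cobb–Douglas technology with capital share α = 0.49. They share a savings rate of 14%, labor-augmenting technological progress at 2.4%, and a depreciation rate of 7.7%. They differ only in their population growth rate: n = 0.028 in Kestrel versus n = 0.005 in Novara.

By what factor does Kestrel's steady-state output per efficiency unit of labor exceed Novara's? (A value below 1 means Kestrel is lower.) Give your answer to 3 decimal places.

Steady-state y* = [s/(n + g + δ)]^(α/(1−α)), so the ratio is [ (s_K/(n + g + δ)_K) / (s_N/(n + g + δ)_N) ]^0.9608.
s_K/(n + g + δ)_K = 0.14/0.129 = 1.0853; s_N/(n + g + δ)_N = 0.14/0.106 = 1.3208.
Ratio = (1.0853/1.3208)^0.9608 = 0.8217^0.9608 ≈ 0.8280

ratio ≈ 0.828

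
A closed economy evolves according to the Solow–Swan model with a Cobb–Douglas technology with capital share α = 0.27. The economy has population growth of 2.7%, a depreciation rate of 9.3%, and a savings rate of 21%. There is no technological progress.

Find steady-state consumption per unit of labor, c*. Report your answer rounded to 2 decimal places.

At the steady state, Δk = 0, so s·k^α = (n + δ)·k.
Dividing both sides by k: k^(1−α) = s / (n + δ).
k^0.73 = 0.21 / (0.027 + 0.093) = 0.21 / 0.120 = 1.7500
k* = 1.7500^(1/0.73) ≈ 2.1524
y* = (k*)^α = 2.1524^0.27 ≈ 1.2300
c* = (1 − s)·y* = (1 − 0.21) × 1.2300 ≈ 0.9717

c* = 0.97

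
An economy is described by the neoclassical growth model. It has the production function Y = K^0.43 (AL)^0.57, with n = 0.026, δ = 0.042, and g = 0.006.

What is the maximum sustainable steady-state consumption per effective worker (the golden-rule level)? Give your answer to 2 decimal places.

c_gold ≈ 2.15

At the golden rule, f'(k) = n + g + δ, so α·k^(α−1) = n + g + δ and k_gold = (α/(n + g + δ))^(1/(1−α)).
k_gold = (0.43/0.074)^(1/0.57) = 5.8108^1.7544 ≈ 21.9167
c_gold = f(k_gold) − (n + g + δ)·k_gold = 3.7717 − 0.074×21.9167 ≈ 2.1499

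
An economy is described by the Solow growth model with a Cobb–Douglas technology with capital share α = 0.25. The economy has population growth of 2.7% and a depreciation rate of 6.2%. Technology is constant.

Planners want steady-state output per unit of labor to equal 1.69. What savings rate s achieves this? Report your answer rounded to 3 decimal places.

s ≈ 0.430

At the steady state, Δk = 0, so s·k^α = (n + δ)·k.
Since y* = [s/(n + δ)]^(α/(1−α)), we have s/(n + δ) = (y*)^((1−α)/α) = 1.69^3 = 4.8268.
Therefore s = 4.8268 × (n + δ) = 4.8268 × 0.089 = 0.4296.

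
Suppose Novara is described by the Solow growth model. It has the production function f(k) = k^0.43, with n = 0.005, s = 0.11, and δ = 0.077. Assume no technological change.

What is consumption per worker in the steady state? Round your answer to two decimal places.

c* ≈ 1.11

At the steady state, Δk = 0, so s·k^α = (n + δ)·k.
Rearranging, k^(1−α) = s / (n + δ).
k^0.57 = 0.11 / (0.005 + 0.077) = 0.11 / 0.082 = 1.3415
k* = 1.3415^(1/0.57) ≈ 1.6743
y* = (k*)^α = 1.6743^0.43 ≈ 1.2481
c* = (1 − s)·y* = (1 − 0.11) × 1.2481 ≈ 1.1108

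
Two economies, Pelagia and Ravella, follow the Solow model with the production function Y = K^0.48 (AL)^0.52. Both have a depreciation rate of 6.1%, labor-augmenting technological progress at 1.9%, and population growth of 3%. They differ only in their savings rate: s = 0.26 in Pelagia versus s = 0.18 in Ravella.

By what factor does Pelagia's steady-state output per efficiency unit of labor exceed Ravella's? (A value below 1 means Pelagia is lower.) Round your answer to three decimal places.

ratio ≈ 1.404

Steady-state y* = [s/(n + g + δ)]^(α/(1−α)), so the ratio is [ (s_P/(n + g + δ)_P) / (s_R/(n + g + δ)_R) ]^0.9231.
s_P/(n + g + δ)_P = 0.26/0.110 = 2.3636; s_R/(n + g + δ)_R = 0.18/0.110 = 1.6364.
Ratio = (2.3636/1.6364)^0.9231 = 1.4444^0.9231 ≈ 1.4041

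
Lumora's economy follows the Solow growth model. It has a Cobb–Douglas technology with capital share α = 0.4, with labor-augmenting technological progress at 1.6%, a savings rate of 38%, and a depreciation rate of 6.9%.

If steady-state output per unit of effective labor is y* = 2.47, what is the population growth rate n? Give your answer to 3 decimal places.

At the steady state, Δk = 0, so s·k^α = (n + g + δ)·k.
Since y* = [s/(n + g + δ)]^(α/(1−α)), we have s/(n + g + δ) = (y*)^((1−α)/α) = 2.47^1.5 = 3.8819.
Therefore n + g + δ = s / 3.8819 = 0.38 / 3.8819 = 0.0979, so n = 0.0979 − 0.085 = 0.0129.

n ≈ 0.013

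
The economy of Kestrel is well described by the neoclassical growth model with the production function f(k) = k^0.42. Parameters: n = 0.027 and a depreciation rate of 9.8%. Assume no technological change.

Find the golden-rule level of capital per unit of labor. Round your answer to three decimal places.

k_gold ≈ 8.081

The golden rule sets f'(k) = n + δ, i.e. α·k^(α−1) = n + δ.
So k^(1−α) = α / (n + δ) = 0.42 / 0.125 = 3.3600.
k_gold = 3.3600^(1/0.58) ≈ 8.0813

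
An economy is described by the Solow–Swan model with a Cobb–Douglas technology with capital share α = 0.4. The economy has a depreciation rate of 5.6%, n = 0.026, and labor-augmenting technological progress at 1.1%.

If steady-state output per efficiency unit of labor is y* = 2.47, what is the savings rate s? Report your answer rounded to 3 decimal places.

s ≈ 0.361

Steady state requires s·f(k) = (n + g + δ)·k, i.e. s·k^α = (n + g + δ)·k.
Since y* = [s/(n + g + δ)]^(α/(1−α)), we have s/(n + g + δ) = (y*)^((1−α)/α) = 2.47^1.5 = 3.8819.
Therefore s = 3.8819 × (n + g + δ) = 3.8819 × 0.093 = 0.3610.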